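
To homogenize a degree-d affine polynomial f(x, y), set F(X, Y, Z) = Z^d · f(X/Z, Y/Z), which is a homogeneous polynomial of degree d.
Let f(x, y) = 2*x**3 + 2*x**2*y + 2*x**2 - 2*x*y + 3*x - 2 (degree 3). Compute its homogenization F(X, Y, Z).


F(X, Y, Z) = 2*X**3 + 2*X**2*Y + 2*X**2*Z - 2*X*Y*Z + 3*X*Z**2 - 2*Z**3

deg(f) = 3.
Substitute x = X/Z, y = Y/Z into f, then multiply by Z^3.
  monomial 2·x^3·y^0 ↦ 2·X^3·Y^0·Z^0.
  monomial 2·x^2·y^1 ↦ 2·X^2·Y^1·Z^0.
  monomial 2·x^2·y^0 ↦ 2·X^2·Y^0·Z^1.
  monomial -2·x^1·y^1 ↦ -2·X^1·Y^1·Z^1.
  monomial 3·x^1·y^0 ↦ 3·X^1·Y^0·Z^2.
  monomial -2·x^0·y^0 ↦ -2·X^0·Y^0·Z^3.
Collecting: F(X, Y, Z) = 2*X**3 + 2*X**2*Y + 2*X**2*Z - 2*X*Y*Z + 3*X*Z**2 - 2*Z**3.


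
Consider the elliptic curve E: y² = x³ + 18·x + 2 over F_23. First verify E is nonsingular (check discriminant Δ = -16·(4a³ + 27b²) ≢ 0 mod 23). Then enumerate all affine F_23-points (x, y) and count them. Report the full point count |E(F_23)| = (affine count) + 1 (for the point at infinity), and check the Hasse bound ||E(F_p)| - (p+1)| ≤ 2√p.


Affine points = {(0, 5), (0, 18), (2, 0), (4, 0), (6, 2), (6, 21), (10, 3), (10, 20), (11, 6), (11, 17), (13, 8), (13, 15), (14, 10), (14, 13), (15, 6), (15, 17), (16, 4), (16, 19), (17, 0), (19, 2), (19, 21), (20, 6), (20, 17), (21, 2), (21, 21), (22, 11), (22, 12)}; affine count = 27; |E(F_23)| = 28.

Discriminant check: Δ ∝ 4a³ + 27b² = 4·18³ + 27·2² = 4·5832 + 27·4 ≡ 22 (mod 23). Nonzero ⇒ E is nonsingular.
For each x ∈ F_23, compute rhs = x³ + 18·x + 2 mod 23, then count y ∈ F_23 with y² ≡ rhs.
  x = 0: rhs = 2, matching y values: 5, 18 (2 points).
  x = 1: rhs = 21, matching y values: none (0 points).
  x = 2: rhs = 0, matching y values: 0 (1 points).
  x = 3: rhs = 14, matching y values: none (0 points).
  x = 4: rhs = 0, matching y values: 0 (1 points).
  x = 5: rhs = 10, matching y values: none (0 points).
  x = 6: rhs = 4, matching y values: 2, 21 (2 points).
  x = 7: rhs = 11, matching y values: none (0 points).
  x = 8: rhs = 14, matching y values: none (0 points).
  x = 9: rhs = 19, matching y values: none (0 points).
  x = 10: rhs = 9, matching y values: 3, 20 (2 points).
  x = 11: rhs = 13, matching y values: 6, 17 (2 points).
  x = 12: rhs = 14, matching y values: none (0 points).
  x = 13: rhs = 18, matching y values: 8, 15 (2 points).
  x = 14: rhs = 8, matching y values: 10, 13 (2 points).
  x = 15: rhs = 13, matching y values: 6, 17 (2 points).
  x = 16: rhs = 16, matching y values: 4, 19 (2 points).
  x = 17: rhs = 0, matching y values: 0 (1 points).
  x = 18: rhs = 17, matching y values: none (0 points).
  x = 19: rhs = 4, matching y values: 2, 21 (2 points).
  x = 20: rhs = 13, matching y values: 6, 17 (2 points).
  x = 21: rhs = 4, matching y values: 2, 21 (2 points).
  x = 22: rhs = 6, matching y values: 11, 12 (2 points).
Total affine count: 27.
Full point count |E(F_23)| = 27 + 1 = 28.
Hasse bound: |28 − (23+1)| = |4| = 4 ≤ 2√23 ≈ 9.5917 ✓.


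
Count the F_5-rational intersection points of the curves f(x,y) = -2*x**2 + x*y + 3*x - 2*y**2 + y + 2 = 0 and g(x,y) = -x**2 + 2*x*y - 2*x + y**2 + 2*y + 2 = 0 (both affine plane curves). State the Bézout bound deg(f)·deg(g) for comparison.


Common zeros: ∅; count = 0; Bézout bound = 4.

deg(f) = 2, deg(g) = 2, so Bézout bound = 4.
Scan x ∈ F_5. For each x, list the y ∈ F_5 with f(x, y) ≡ 0 and those with g(x, y) ≡ 0 (mod 5); the common zeros in that column are the intersection.
  x = 0: f ≡ 0 at y ∈ ∅; g ≡ 0 at y ∈ {1, 2}; common: ∅.
  x = 1: f ≡ 0 at y ∈ ∅; g ≡ 0 at y ∈ {3}; common: ∅.
  x = 2: f ≡ 0 at y ∈ {0, 4}; g ≡ 0 at y ∈ {2}; common: ∅.
  x = 3: f ≡ 0 at y ∈ {1}; g ≡ 0 at y ∈ {3, 4}; common: ∅.
  x = 4: f ≡ 0 at y ∈ {1, 4}; g ≡ 0 at y ∈ ∅; common: ∅.
Collecting: common zeros = ∅, so the count is 0.
Comparison with the Bézout bound: 0 ≤ 4 = deg(f)·deg(g), as expected for curves with no common component (the affine F_5-count falls short of the bound because intersections may lie at infinity, over extension fields, or carry multiplicity).


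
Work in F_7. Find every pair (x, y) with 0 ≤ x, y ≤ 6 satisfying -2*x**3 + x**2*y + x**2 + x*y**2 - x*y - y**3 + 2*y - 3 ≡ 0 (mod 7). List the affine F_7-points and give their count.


Affine F_7-points: {(0, 2), (2, 2), (2, 5), (3, 2), (4, 1), (4, 5), (6, 0)}; count = 7.

For each of the 49 pairs (x, y) ∈ F_7², evaluate f(x, y) mod 7. Record the zeros.
  x = 0: [0↦4, 1↦5, 2↦0, 3↦4, 4↦4, 5↦1, 6↦3]  zeros at y ∈ {2}
  x = 1: [0↦3, 1↦5, 2↦3, 3↦5, 4↦5, 5↦4, 6↦3]  zeros at y ∈ ∅
  x = 2: [0↦6, 1↦4, 2↦0, 3↦2, 4↦4, 5↦0, 6↦5]  zeros at y ∈ {2, 5}
  x = 3: [0↦1, 1↦4, 2↦0, 3↦4, 4↦3, 5↦5, 6↦4]  zeros at y ∈ {2}
  x = 4: [0↦4, 1↦0, 2↦5, 3↦6, 4↦4, 5↦0, 6↦2]  zeros at y ∈ {1, 5}
  x = 5: [0↦3, 1↦1, 2↦3, 3↦3, 4↦2, 5↦1, 6↦1]  zeros at y ∈ ∅
  x = 6: [0↦0, 1↦2, 2↦3, 3↦4, 4↦6, 5↦3, 6↦3]  zeros at y ∈ {0}
Collecting zeros: affine points = {(0, 2), (2, 2), (2, 5), (3, 2), (4, 1), (4, 5), (6, 0)}.
Total count |C(F_7)_aff| = 7.


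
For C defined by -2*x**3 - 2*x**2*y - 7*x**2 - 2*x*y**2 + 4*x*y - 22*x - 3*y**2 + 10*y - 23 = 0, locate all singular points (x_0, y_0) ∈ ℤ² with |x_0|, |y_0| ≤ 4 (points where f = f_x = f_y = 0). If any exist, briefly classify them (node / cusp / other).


Singular points: {(-2, 3)}; classification: node.

Compute partial derivatives:
  f_x = -6*x**2 - 4*x*y - 14*x - 2*y**2 + 4*y - 22.
  f_y = -2*x**2 - 4*x*y + 4*x - 6*y + 10.
Scan x_0 ∈ {−4, ..., 4}. For each x_0, f_y(x_0, y) is a polynomial in y; find its integer roots y ∈ {−4, ..., 4}, then test f_x and f at those candidates.
  x = -4: f_y(-4, y) = 10*y - 38; no integer root y with |y| ≤ 4.
  x = -3: f_y(-3, y) = 6*y - 20; no integer root y with |y| ≤ 4.
  x = -2: f_y(-2, y) = 2*y - 6; vanishes at y ∈ {3}. (-2, 3): f_x = 0, f = 0 — SINGULAR.
  x = -1: f_y(-1, y) = 4 - 2*y; vanishes at y ∈ {2}. (-1, 2): f_x = -6 ≠ 0.
  x = 0: f_y(0, y) = 10 - 6*y; no integer root y with |y| ≤ 4.
  x = 1: f_y(1, y) = 12 - 10*y; no integer root y with |y| ≤ 4.
  x = 2: f_y(2, y) = 10 - 14*y; no integer root y with |y| ≤ 4.
  x = 3: f_y(3, y) = 4 - 18*y; no integer root y with |y| ≤ 4.
  x = 4: f_y(4, y) = -22*y - 6; no integer root y with |y| ≤ 4.
Only singular point on the grid: (-2, 3).
Classify: substitute x = -2 + u, y = 3 + v and expand: f = -2*u**3 - 2*u**2*v - u**2 - 2*u*v**2 + v**2.
No constant or linear terms (consistent with a singular point). Quadratic part: -u**2 + v**2. Cubic part: -2*u**3 - 2*u**2*v - 2*u*v**2.
The quadratic part v**2 - u**2 = (v − u)(v + u) splits into two distinct linear factors, so there are two distinct tangent lines y − 3 = ±(x − -2) — this is a node (ordinary double point).
Classification: node.


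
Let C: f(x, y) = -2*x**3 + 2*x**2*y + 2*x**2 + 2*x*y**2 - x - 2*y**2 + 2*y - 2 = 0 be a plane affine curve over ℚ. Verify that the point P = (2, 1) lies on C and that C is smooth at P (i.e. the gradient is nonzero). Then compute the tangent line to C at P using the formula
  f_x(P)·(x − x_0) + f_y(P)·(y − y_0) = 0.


Tangent line at P: -7*x + 14*y = 0.

Step 1: f(2, 1) = 0, so P lies on C.
Step 2: partial derivatives
  f_x(x, y) = -6*x**2 + 4*x*y + 4*x + 2*y**2 - 1, f_y(x, y) = 2*x**2 + 4*x*y - 4*y + 2.
  f_x(P) = -7, f_y(P) = 14 (gradient nonzero, so P is smooth).
Step 3: tangent line at P: -7·(x − 2) + 14·(y − 1) = 0.
Expanding: -7*x + 14*y = 0.


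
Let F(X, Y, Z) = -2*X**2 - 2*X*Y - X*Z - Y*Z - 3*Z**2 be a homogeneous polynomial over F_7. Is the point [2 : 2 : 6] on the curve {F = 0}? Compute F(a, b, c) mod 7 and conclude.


F(2,2,6) ≡ 6 (mod 7); P is NOT on the curve.

Evaluate F(2, 2, 6) term-by-term (mod 7).
  -2*X**2 ↦ -2·4·1·1 = -8
  -2*X*Y ↦ -2·2·2·1 = -8
  -X*Z ↦ -1·2·1·6 = -12
  -Y*Z ↦ -1·1·2·6 = -12
  -3*Z**2 ↦ -3·1·1·36 = -108
Sum: F(2, 2, 6) = (-8) + (-8) + (-12) + (-12) + (-108) = -148.
Reducing mod 7: -148 ≡ 6 (mod 7).
Since F(a, b, c) ≡ 6 ≠ 0 (mod 7), P does NOT lie on the curve.


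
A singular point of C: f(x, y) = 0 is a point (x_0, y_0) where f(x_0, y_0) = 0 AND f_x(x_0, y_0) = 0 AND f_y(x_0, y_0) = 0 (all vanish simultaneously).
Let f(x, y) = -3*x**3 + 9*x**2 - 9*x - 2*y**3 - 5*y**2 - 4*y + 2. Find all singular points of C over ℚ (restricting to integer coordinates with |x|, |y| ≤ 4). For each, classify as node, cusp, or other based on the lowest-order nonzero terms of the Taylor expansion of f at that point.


Singular points: {(1, -1)}; classification: cusp.

Compute partial derivatives:
  f_x = -9*x**2 + 18*x - 9.
  f_y = -6*y**2 - 10*y - 4.
Scan x_0 ∈ {−4, ..., 4}. For each x_0, f_y(x_0, y) is a polynomial in y; find its integer roots y ∈ {−4, ..., 4}, then test f_x and f at those candidates.
  x = -4: f_y(-4, y) = -6*y**2 - 10*y - 4; vanishes at y ∈ {-1}. (-4, -1): f_x = -225 ≠ 0.
  x = -3: f_y(-3, y) = -6*y**2 - 10*y - 4; vanishes at y ∈ {-1}. (-3, -1): f_x = -144 ≠ 0.
  x = -2: f_y(-2, y) = -6*y**2 - 10*y - 4; vanishes at y ∈ {-1}. (-2, -1): f_x = -81 ≠ 0.
  x = -1: f_y(-1, y) = -6*y**2 - 10*y - 4; vanishes at y ∈ {-1}. (-1, -1): f_x = -36 ≠ 0.
  x = 0: f_y(0, y) = -6*y**2 - 10*y - 4; vanishes at y ∈ {-1}. (0, -1): f_x = -9 ≠ 0.
  x = 1: f_y(1, y) = -6*y**2 - 10*y - 4; vanishes at y ∈ {-1}. (1, -1): f_x = 0, f = 0 — SINGULAR.
  x = 2: f_y(2, y) = -6*y**2 - 10*y - 4; vanishes at y ∈ {-1}. (2, -1): f_x = -9 ≠ 0.
  x = 3: f_y(3, y) = -6*y**2 - 10*y - 4; vanishes at y ∈ {-1}. (3, -1): f_x = -36 ≠ 0.
  x = 4: f_y(4, y) = -6*y**2 - 10*y - 4; vanishes at y ∈ {-1}. (4, -1): f_x = -81 ≠ 0.
Only singular point on the grid: (1, -1).
Classify: substitute x = 1 + u, y = -1 + v and expand: f = -3*u**3 - 2*v**3 + v**2.
No constant or linear terms (consistent with a singular point). Quadratic part: v**2. Cubic part: -3*u**3 - 2*v**3.
The quadratic part v**2 is a perfect square, so there is a single (double) tangent line v = 0, i.e. y = -1. Restricting the cubic part to that line (v = 0) leaves -3*u**3 ≠ 0, so f is not divisible by v and the branch is v² ≈ 3*u**3 to lowest order — this is a cusp.
Classification: cusp.


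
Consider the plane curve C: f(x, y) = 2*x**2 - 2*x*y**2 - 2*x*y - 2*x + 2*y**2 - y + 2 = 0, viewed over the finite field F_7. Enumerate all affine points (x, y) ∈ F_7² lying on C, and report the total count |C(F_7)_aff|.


Affine F_7-points: {(1, 3), (3, 0), (5, 0), (5, 3)}; count = 4.

For each of the 49 pairs (x, y) ∈ F_7², evaluate f(x, y) mod 7. Record the zeros.
  x = 0: [0↦2, 1↦3, 2↦1, 3↦3, 4↦2, 5↦5, 6↦5]  zeros at y ∈ ∅
  x = 1: [0↦2, 1↦6, 2↦3, 3↦0, 4↦4, 5↦1, 6↦5]  zeros at y ∈ {3}
  x = 2: [0↦6, 1↦6, 2↦2, 3↦1, 4↦3, 5↦1, 6↦2]  zeros at y ∈ ∅
  x = 3: [0↦0, 1↦3, 2↦5, 3↦6, 4↦6, 5↦5, 6↦3]  zeros at y ∈ {0}
  x = 4: [0↦5, 1↦4, 2↦5, 3↦1, 4↦6, 5↦6, 6↦1]  zeros at y ∈ ∅
  x = 5: [0↦0, 1↦2, 2↦2, 3↦0, 4↦3, 5↦4, 6↦3]  zeros at y ∈ {0, 3}
  x = 6: [0↦6, 1↦4, 2↦3, 3↦3, 4↦4, 5↦6, 6↦2]  zeros at y ∈ ∅
Collecting zeros: affine points = {(1, 3), (3, 0), (5, 0), (5, 3)}.
Total count |C(F_7)_aff| = 4.


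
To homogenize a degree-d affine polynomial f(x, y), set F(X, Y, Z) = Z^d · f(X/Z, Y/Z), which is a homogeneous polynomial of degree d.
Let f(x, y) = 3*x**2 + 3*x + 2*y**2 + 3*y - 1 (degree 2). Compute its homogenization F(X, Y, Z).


F(X, Y, Z) = 3*X**2 + 3*X*Z + 2*Y**2 + 3*Y*Z - Z**2

deg(f) = 2.
Substitute x = X/Z, y = Y/Z into f, then multiply by Z^2.
  monomial 3·x^2·y^0 ↦ 3·X^2·Y^0·Z^0.
  monomial 3·x^1·y^0 ↦ 3·X^1·Y^0·Z^1.
  monomial 2·x^0·y^2 ↦ 2·X^0·Y^2·Z^0.
  monomial 3·x^0·y^1 ↦ 3·X^0·Y^1·Z^1.
  monomial -1·x^0·y^0 ↦ -1·X^0·Y^0·Z^2.
Collecting: F(X, Y, Z) = 3*X**2 + 3*X*Z + 2*Y**2 + 3*Y*Z - Z**2.


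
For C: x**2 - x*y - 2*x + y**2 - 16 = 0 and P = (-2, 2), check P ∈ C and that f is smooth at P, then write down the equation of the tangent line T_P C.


Tangent line at P: -8*x + 6*y - 28 = 0.

Step 1: f(-2, 2) = 0, so P lies on C.
Step 2: partial derivatives
  f_x(x, y) = 2*x - y - 2, f_y(x, y) = -x + 2*y.
  f_x(P) = -8, f_y(P) = 6 (gradient nonzero, so P is smooth).
Step 3: tangent line at P: -8·(x − -2) + 6·(y − 2) = 0.
Expanding: -8*x + 6*y - 28 = 0.


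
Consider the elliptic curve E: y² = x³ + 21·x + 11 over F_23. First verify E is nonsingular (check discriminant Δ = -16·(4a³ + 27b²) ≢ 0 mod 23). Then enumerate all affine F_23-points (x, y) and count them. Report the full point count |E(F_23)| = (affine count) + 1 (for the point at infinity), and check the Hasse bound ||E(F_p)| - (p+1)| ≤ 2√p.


Affine points = {(3, 3), (3, 20), (6, 10), (6, 13), (7, 8), (7, 15), (8, 1), (8, 22), (9, 3), (9, 20), (10, 5), (10, 18), (11, 3), (11, 20), (12, 6), (12, 17), (14, 6), (14, 17), (16, 2), (16, 21), (19, 1), (19, 22), (20, 6), (20, 17), (22, 9), (22, 14)}; affine count = 26; |E(F_23)| = 27.

Discriminant check: Δ ∝ 4a³ + 27b² = 4·21³ + 27·11² = 4·9261 + 27·121 ≡ 15 (mod 23). Nonzero ⇒ E is nonsingular.
For each x ∈ F_23, compute rhs = x³ + 21·x + 11 mod 23, then count y ∈ F_23 with y² ≡ rhs.
  x = 0: rhs = 11, matching y values: none (0 points).
  x = 1: rhs = 10, matching y values: none (0 points).
  x = 2: rhs = 15, matching y values: none (0 points).
  x = 3: rhs = 9, matching y values: 3, 20 (2 points).
  x = 4: rhs = 21, matching y values: none (0 points).
  x = 5: rhs = 11, matching y values: none (0 points).
  x = 6: rhs = 8, matching y values: 10, 13 (2 points).
  x = 7: rhs = 18, matching y values: 8, 15 (2 points).
  x = 8: rhs = 1, matching y values: 1, 22 (2 points).
  x = 9: rhs = 9, matching y values: 3, 20 (2 points).
  x = 10: rhs = 2, matching y values: 5, 18 (2 points).
  x = 11: rhs = 9, matching y values: 3, 20 (2 points).
  x = 12: rhs = 13, matching y values: 6, 17 (2 points).
  x = 13: rhs = 20, matching y values: none (0 points).
  x = 14: rhs = 13, matching y values: 6, 17 (2 points).
  x = 15: rhs = 21, matching y values: none (0 points).
  x = 16: rhs = 4, matching y values: 2, 21 (2 points).
  x = 17: rhs = 14, matching y values: none (0 points).
  x = 18: rhs = 11, matching y values: none (0 points).
  x = 19: rhs = 1, matching y values: 1, 22 (2 points).
  x = 20: rhs = 13, matching y values: 6, 17 (2 points).
  x = 21: rhs = 7, matching y values: none (0 points).
  x = 22: rhs = 12, matching y values: 9, 14 (2 points).
Total affine count: 26.
Full point count |E(F_23)| = 26 + 1 = 27.
Hasse bound: |27 − (23+1)| = |3| = 3 ≤ 2√23 ≈ 9.5917 ✓.


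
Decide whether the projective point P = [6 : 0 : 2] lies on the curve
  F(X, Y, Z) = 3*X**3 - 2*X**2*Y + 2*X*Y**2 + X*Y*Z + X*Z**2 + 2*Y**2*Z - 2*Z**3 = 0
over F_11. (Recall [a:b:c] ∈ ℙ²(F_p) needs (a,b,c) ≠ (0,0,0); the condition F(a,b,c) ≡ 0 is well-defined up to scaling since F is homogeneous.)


F(6,0,2) ≡ 7 (mod 11); P is NOT on the curve.

Evaluate F(6, 0, 2) term-by-term (mod 11).
  3*X**3 ↦ 3·216·1·1 = 648
  -2*X**2*Y ↦ -2·36·0·1 = 0
  2*X*Y**2 ↦ 2·6·0·1 = 0
  X*Y*Z ↦ 1·6·0·2 = 0
  X*Z**2 ↦ 1·6·1·4 = 24
  2*Y**2*Z ↦ 2·1·0·2 = 0
  -2*Z**3 ↦ -2·1·1·8 = -16
Sum: F(6, 0, 2) = (648) + (0) + (0) + (0) + (24) + (0) + (-16) = 656.
Reducing mod 11: 656 ≡ 7 (mod 11).
Since F(a, b, c) ≡ 7 ≠ 0 (mod 11), P does NOT lie on the curve.


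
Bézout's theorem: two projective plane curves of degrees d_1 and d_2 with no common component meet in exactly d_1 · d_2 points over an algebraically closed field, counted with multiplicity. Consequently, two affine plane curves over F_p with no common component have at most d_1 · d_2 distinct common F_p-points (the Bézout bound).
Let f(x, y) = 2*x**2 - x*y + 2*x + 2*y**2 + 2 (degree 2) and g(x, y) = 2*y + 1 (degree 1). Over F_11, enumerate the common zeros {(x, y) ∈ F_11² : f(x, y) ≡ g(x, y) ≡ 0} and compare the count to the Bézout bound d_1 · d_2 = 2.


Common zeros: {(9, 5)}; count = 1; Bézout bound = 2.

deg(f) = 2, deg(g) = 1, so Bézout bound = 2.
Scan x ∈ F_11. For each x, list the y ∈ F_11 with f(x, y) ≡ 0 and those with g(x, y) ≡ 0 (mod 11); the common zeros in that column are the intersection.
  x = 0: f ≡ 0 at y ∈ ∅; g ≡ 0 at y ∈ {5}; common: ∅.
  x = 1: f ≡ 0 at y ∈ ∅; g ≡ 0 at y ∈ {5}; common: ∅.
  x = 2: f ≡ 0 at y ∈ ∅; g ≡ 0 at y ∈ {5}; common: ∅.
  x = 3: f ≡ 0 at y ∈ ∅; g ≡ 0 at y ∈ {5}; common: ∅.
  x = 4: f ≡ 0 at y ∈ ∅; g ≡ 0 at y ∈ {5}; common: ∅.
  x = 5: f ≡ 0 at y ∈ ∅; g ≡ 0 at y ∈ {5}; common: ∅.
  x = 6: f ≡ 0 at y ∈ ∅; g ≡ 0 at y ∈ {5}; common: ∅.
  x = 7: f ≡ 0 at y ∈ ∅; g ≡ 0 at y ∈ {5}; common: ∅.
  x = 8: f ≡ 0 at y ∈ ∅; g ≡ 0 at y ∈ {5}; common: ∅.
  x = 9: f ≡ 0 at y ∈ {5}; g ≡ 0 at y ∈ {5}; common: {5}.
  x = 10: f ≡ 0 at y ∈ ∅; g ≡ 0 at y ∈ {5}; common: ∅.
Collecting: common zeros = {(9, 5)}, so the count is 1.
Comparison with the Bézout bound: 1 ≤ 2 = deg(f)·deg(g), as expected for curves with no common component (the affine F_11-count falls short of the bound because intersections may lie at infinity, over extension fields, or carry multiplicity).


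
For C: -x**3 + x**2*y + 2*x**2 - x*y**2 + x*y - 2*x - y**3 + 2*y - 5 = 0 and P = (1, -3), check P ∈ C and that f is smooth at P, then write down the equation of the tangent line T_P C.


Tangent line at P: -19*x - 17*y - 32 = 0.

Step 1: f(1, -3) = 0, so P lies on C.
Step 2: partial derivatives
  f_x(x, y) = -3*x**2 + 2*x*y + 4*x - y**2 + y - 2, f_y(x, y) = x**2 - 2*x*y + x - 3*y**2 + 2.
  f_x(P) = -19, f_y(P) = -17 (gradient nonzero, so P is smooth).
Step 3: tangent line at P: -19·(x − 1) + -17·(y − -3) = 0.
Expanding: -19*x - 17*y - 32 = 0.


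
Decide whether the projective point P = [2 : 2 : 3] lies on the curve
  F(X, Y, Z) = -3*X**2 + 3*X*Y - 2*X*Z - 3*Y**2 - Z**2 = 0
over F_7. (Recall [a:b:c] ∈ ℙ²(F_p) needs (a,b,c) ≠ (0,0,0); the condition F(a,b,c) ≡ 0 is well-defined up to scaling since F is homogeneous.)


F(2,2,3) ≡ 2 (mod 7); P is NOT on the curve.

Evaluate F(2, 2, 3) term-by-term (mod 7).
  -3*X**2 ↦ -3·4·1·1 = -12
  3*X*Y ↦ 3·2·2·1 = 12
  -2*X*Z ↦ -2·2·1·3 = -12
  -3*Y**2 ↦ -3·1·4·1 = -12
  -Z**2 ↦ -1·1·1·9 = -9
Sum: F(2, 2, 3) = (-12) + (12) + (-12) + (-12) + (-9) = -33.
Reducing mod 7: -33 ≡ 2 (mod 7).
Since F(a, b, c) ≡ 2 ≠ 0 (mod 7), P does NOT lie on the curve.


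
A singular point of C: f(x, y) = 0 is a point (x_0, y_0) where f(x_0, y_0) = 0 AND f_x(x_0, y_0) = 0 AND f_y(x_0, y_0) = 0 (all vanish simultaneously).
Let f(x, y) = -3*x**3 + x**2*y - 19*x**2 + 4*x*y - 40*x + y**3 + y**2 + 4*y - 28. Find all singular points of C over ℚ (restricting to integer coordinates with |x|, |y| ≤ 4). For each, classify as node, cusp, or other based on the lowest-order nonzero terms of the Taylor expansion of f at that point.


Singular points: {(-2, 0)}; classification: node.

Compute partial derivatives:
  f_x = -9*x**2 + 2*x*y - 38*x + 4*y - 40.
  f_y = x**2 + 4*x + 3*y**2 + 2*y + 4.
Scan x_0 ∈ {−4, ..., 4}. For each x_0, f_y(x_0, y) is a polynomial in y; find its integer roots y ∈ {−4, ..., 4}, then test f_x and f at those candidates.
  x = -4: f_y(-4, y) = 3*y**2 + 2*y + 4; no integer root y with |y| ≤ 4.
  x = -3: f_y(-3, y) = 3*y**2 + 2*y + 1; no integer root y with |y| ≤ 4.
  x = -2: f_y(-2, y) = 3*y**2 + 2*y; vanishes at y ∈ {0}. (-2, 0): f_x = 0, f = 0 — SINGULAR.
  x = -1: f_y(-1, y) = 3*y**2 + 2*y + 1; no integer root y with |y| ≤ 4.
  x = 0: f_y(0, y) = 3*y**2 + 2*y + 4; no integer root y with |y| ≤ 4.
  x = 1: f_y(1, y) = 3*y**2 + 2*y + 9; no integer root y with |y| ≤ 4.
  x = 2: f_y(2, y) = 3*y**2 + 2*y + 16; no integer root y with |y| ≤ 4.
  x = 3: f_y(3, y) = 3*y**2 + 2*y + 25; no integer root y with |y| ≤ 4.
  x = 4: f_y(4, y) = 3*y**2 + 2*y + 36; no integer root y with |y| ≤ 4.
Only singular point on the grid: (-2, 0).
Classify: substitute x = -2 + u, y = 0 + v and expand: f = -3*u**3 + u**2*v - u**2 + v**3 + v**2.
No constant or linear terms (consistent with a singular point). Quadratic part: -u**2 + v**2. Cubic part: -3*u**3 + u**2*v + v**3.
The quadratic part v**2 - u**2 = (v − u)(v + u) splits into two distinct linear factors, so there are two distinct tangent lines y − 0 = ±(x − -2) — this is a node (ordinary double point).
Classification: node.


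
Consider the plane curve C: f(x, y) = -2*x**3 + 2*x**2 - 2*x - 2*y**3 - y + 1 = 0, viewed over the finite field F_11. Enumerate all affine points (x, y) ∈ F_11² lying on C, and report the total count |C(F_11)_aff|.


Affine F_11-points: {(2, 0), (2, 4), (2, 7), (3, 1), (4, 2), (5, 0), (5, 4), (5, 7), (6, 1), (7, 9), (8, 3), (8, 5), (9, 2), (10, 2)}; count = 14.

For each of the 121 pairs (x, y) ∈ F_11², evaluate f(x, y) mod 11. Record the zeros.
  x = 0: [0↦1, 1↦9, 2↦5, 3↦10, 4↦1, 5↦10, 6↦3, 7↦1, 8↦3, 9↦8, 10↦4]  zeros at y ∈ ∅
  x = 1: [0↦10, 1↦7, 2↦3, 3↦8, 4↦10, 5↦8, 6↦1, 7↦10, 8↦1, 9↦6, 10↦2]  zeros at y ∈ ∅
  x = 2: [0↦0, 1↦8, 2↦4, 3↦9, 4↦0, 5↦9, 6↦2, 7↦0, 8↦2, 9↦7, 10↦3]  zeros at y ∈ {0, 4, 7}
  x = 3: [0↦3, 1↦0, 2↦7, 3↦1, 4↦3, 5↦1, 6↦5, 7↦3, 8↦5, 9↦10, 10↦6]  zeros at y ∈ {1}
  x = 4: [0↦7, 1↦4, 2↦0, 3↦5, 4↦7, 5↦5, 6↦9, 7↦7, 8↦9, 9↦3, 10↦10]  zeros at y ∈ {2}
  x = 5: [0↦0, 1↦8, 2↦4, 3↦9, 4↦0, 5↦9, 6↦2, 7↦0, 8↦2, 9↦7, 10↦3]  zeros at y ∈ {0, 4, 7}
  x = 6: [0↦3, 1↦0, 2↦7, 3↦1, 4↦3, 5↦1, 6↦5, 7↦3, 8↦5, 9↦10, 10↦6]  zeros at y ∈ {1}
  x = 7: [0↦4, 1↦1, 2↦8, 3↦2, 4↦4, 5↦2, 6↦6, 7↦4, 8↦6, 9↦0, 10↦7]  zeros at y ∈ {9}
  x = 8: [0↦2, 1↦10, 2↦6, 3↦0, 4↦2, 5↦0, 6↦4, 7↦2, 8↦4, 9↦9, 10↦5]  zeros at y ∈ {3, 5}
  x = 9: [0↦7, 1↦4, 2↦0, 3↦5, 4↦7, 5↦5, 6↦9, 7↦7, 8↦9, 9↦3, 10↦10]  zeros at y ∈ {2}
  x = 10: [0↦7, 1↦4, 2↦0, 3↦5, 4↦7, 5↦5, 6↦9, 7↦7, 8↦9, 9↦3, 10↦10]  zeros at y ∈ {2}
Collecting zeros: affine points = {(2, 0), (2, 4), (2, 7), (3, 1), (4, 2), (5, 0), (5, 4), (5, 7), (6, 1), (7, 9), (8, 3), (8, 5), (9, 2), (10, 2)}.
Total count |C(F_11)_aff| = 14.


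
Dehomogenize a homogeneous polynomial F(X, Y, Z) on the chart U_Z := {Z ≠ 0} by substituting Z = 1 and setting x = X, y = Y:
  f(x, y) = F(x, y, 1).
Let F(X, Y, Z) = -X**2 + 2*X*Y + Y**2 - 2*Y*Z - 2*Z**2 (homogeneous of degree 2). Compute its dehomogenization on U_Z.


f(x, y) = -x**2 + 2*x*y + y**2 - 2*y - 2

On U_Z we set Z = 1. Each monomial c·X^i·Y^j·Z^k in F becomes c·x^i·y^j·1^k = c·x^i·y^j.
Substituting Z = 1: F(X, Y, 1) = -x**2 + 2*x*y + y**2 - 2*y - 2.
Note: deg(f) ≤ deg(F) = 2; strict inequality happens when F is divisible by Z (lost terms).


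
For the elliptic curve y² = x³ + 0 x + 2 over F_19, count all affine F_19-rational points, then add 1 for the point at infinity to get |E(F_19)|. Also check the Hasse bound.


Affine points = {(4, 3), (4, 16), (6, 3), (6, 16), (8, 1), (8, 18), (9, 3), (9, 16), (12, 1), (12, 18), (18, 1), (18, 18)}; affine count = 12; |E(F_19)| = 13.

Discriminant check: Δ ∝ 4a³ + 27b² = 4·0³ + 27·2² = 4·0 + 27·4 ≡ 13 (mod 19). Nonzero ⇒ E is nonsingular.
For each x ∈ F_19, compute rhs = x³ + 0·x + 2 mod 19, then count y ∈ F_19 with y² ≡ rhs.
  x = 0: rhs = 2, matching y values: none (0 points).
  x = 1: rhs = 3, matching y values: none (0 points).
  x = 2: rhs = 10, matching y values: none (0 points).
  x = 3: rhs = 10, matching y values: none (0 points).
  x = 4: rhs = 9, matching y values: 3, 16 (2 points).
  x = 5: rhs = 13, matching y values: none (0 points).
  x = 6: rhs = 9, matching y values: 3, 16 (2 points).
  x = 7: rhs = 3, matching y values: none (0 points).
  x = 8: rhs = 1, matching y values: 1, 18 (2 points).
  x = 9: rhs = 9, matching y values: 3, 16 (2 points).
  x = 10: rhs = 14, matching y values: none (0 points).
  x = 11: rhs = 3, matching y values: none (0 points).
  x = 12: rhs = 1, matching y values: 1, 18 (2 points).
  x = 13: rhs = 14, matching y values: none (0 points).
  x = 14: rhs = 10, matching y values: none (0 points).
  x = 15: rhs = 14, matching y values: none (0 points).
  x = 16: rhs = 13, matching y values: none (0 points).
  x = 17: rhs = 13, matching y values: none (0 points).
  x = 18: rhs = 1, matching y values: 1, 18 (2 points).
Total affine count: 12.
Full point count |E(F_19)| = 12 + 1 = 13.
Hasse bound: |13 − (19+1)| = |-7| = 7 ≤ 2√19 ≈ 8.7178 ✓.


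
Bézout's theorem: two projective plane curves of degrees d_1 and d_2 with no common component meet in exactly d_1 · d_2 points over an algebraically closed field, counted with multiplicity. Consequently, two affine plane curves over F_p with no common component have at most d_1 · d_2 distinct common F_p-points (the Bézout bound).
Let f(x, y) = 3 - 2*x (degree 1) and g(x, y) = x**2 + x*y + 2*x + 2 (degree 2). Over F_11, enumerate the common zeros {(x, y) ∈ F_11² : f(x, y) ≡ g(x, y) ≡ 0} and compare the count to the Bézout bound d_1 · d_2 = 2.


Common zeros: {(7, 8)}; count = 1; Bézout bound = 2.

deg(f) = 1, deg(g) = 2, so Bézout bound = 2.
Scan x ∈ F_11. For each x, list the y ∈ F_11 with f(x, y) ≡ 0 and those with g(x, y) ≡ 0 (mod 11); the common zeros in that column are the intersection.
  x = 0: f ≡ 0 at y ∈ ∅; g ≡ 0 at y ∈ ∅; common: ∅.
  x = 1: f ≡ 0 at y ∈ ∅; g ≡ 0 at y ∈ {6}; common: ∅.
  x = 2: f ≡ 0 at y ∈ ∅; g ≡ 0 at y ∈ {6}; common: ∅.
  x = 3: f ≡ 0 at y ∈ ∅; g ≡ 0 at y ∈ {9}; common: ∅.
  x = 4: f ≡ 0 at y ∈ ∅; g ≡ 0 at y ∈ {10}; common: ∅.
  x = 5: f ≡ 0 at y ∈ ∅; g ≡ 0 at y ∈ {8}; common: ∅.
  x = 6: f ≡ 0 at y ∈ ∅; g ≡ 0 at y ∈ {10}; common: ∅.
  x = 7: f ≡ 0 at y ∈ {0, 1, 2, 3, 4, 5, 6, 7, 8, 9, 10}; g ≡ 0 at y ∈ {8}; common: {8}.
  x = 8: f ≡ 0 at y ∈ ∅; g ≡ 0 at y ∈ {9}; common: ∅.
  x = 9: f ≡ 0 at y ∈ ∅; g ≡ 0 at y ∈ {1}; common: ∅.
  x = 10: f ≡ 0 at y ∈ ∅; g ≡ 0 at y ∈ {1}; common: ∅.
Collecting: common zeros = {(7, 8)}, so the count is 1.
Comparison with the Bézout bound: 1 ≤ 2 = deg(f)·deg(g), as expected for curves with no common component (the affine F_11-count falls short of the bound because intersections may lie at infinity, over extension fields, or carry multiplicity).


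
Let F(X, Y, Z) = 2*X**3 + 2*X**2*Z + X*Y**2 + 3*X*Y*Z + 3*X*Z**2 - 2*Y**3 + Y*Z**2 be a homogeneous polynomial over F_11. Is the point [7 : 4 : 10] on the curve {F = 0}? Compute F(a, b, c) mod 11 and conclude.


F(7,4,10) ≡ 7 (mod 11); P is NOT on the curve.

Evaluate F(7, 4, 10) term-by-term (mod 11).
  2*X**3 ↦ 2·343·1·1 = 686
  2*X**2*Z ↦ 2·49·1·10 = 980
  X*Y**2 ↦ 1·7·16·1 = 112
  3*X*Y*Z ↦ 3·7·4·10 = 840
  3*X*Z**2 ↦ 3·7·1·100 = 2100
  -2*Y**3 ↦ -2·1·64·1 = -128
  Y*Z**2 ↦ 1·1·4·100 = 400
Sum: F(7, 4, 10) = (686) + (980) + (112) + (840) + (2100) + (-128) + (400) = 4990.
Reducing mod 11: 4990 ≡ 7 (mod 11).
Since F(a, b, c) ≡ 7 ≠ 0 (mod 11), P does NOT lie on the curve.


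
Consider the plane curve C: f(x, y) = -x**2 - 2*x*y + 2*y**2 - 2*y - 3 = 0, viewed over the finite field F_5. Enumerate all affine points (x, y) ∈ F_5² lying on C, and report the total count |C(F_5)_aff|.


Affine F_5-points: {(3, 2)}; count = 1.

For each of the 25 pairs (x, y) ∈ F_5², evaluate f(x, y) mod 5. Record the zeros.
  x = 0: [0↦2, 1↦2, 2↦1, 3↦4, 4↦1]  zeros at y ∈ ∅
  x = 1: [0↦1, 1↦4, 2↦1, 3↦2, 4↦2]  zeros at y ∈ ∅
  x = 2: [0↦3, 1↦4, 2↦4, 3↦3, 4↦1]  zeros at y ∈ ∅
  x = 3: [0↦3, 1↦2, 2↦0, 3↦2, 4↦3]  zeros at y ∈ {2}
  x = 4: [0↦1, 1↦3, 2↦4, 3↦4, 4↦3]  zeros at y ∈ ∅
Collecting zeros: affine points = {(3, 2)}.
Total count |C(F_5)_aff| = 1.


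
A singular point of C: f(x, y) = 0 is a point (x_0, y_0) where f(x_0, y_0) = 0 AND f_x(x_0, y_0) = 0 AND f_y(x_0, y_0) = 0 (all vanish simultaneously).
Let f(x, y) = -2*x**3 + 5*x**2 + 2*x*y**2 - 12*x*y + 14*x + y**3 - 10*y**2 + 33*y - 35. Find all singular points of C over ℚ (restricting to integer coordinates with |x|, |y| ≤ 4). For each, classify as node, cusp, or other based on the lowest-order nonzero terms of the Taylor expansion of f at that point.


Singular points: {(1, 3)}; classification: node.

Compute partial derivatives:
  f_x = -6*x**2 + 10*x + 2*y**2 - 12*y + 14.
  f_y = 4*x*y - 12*x + 3*y**2 - 20*y + 33.
Scan x_0 ∈ {−4, ..., 4}. For each x_0, f_y(x_0, y) is a polynomial in y; find its integer roots y ∈ {−4, ..., 4}, then test f_x and f at those candidates.
  x = -4: f_y(-4, y) = 3*y**2 - 36*y + 81; vanishes at y ∈ {3}. (-4, 3): f_x = -140 ≠ 0.
  x = -3: f_y(-3, y) = 3*y**2 - 32*y + 69; vanishes at y ∈ {3}. (-3, 3): f_x = -88 ≠ 0.
  x = -2: f_y(-2, y) = 3*y**2 - 28*y + 57; vanishes at y ∈ {3}. (-2, 3): f_x = -48 ≠ 0.
  x = -1: f_y(-1, y) = 3*y**2 - 24*y + 45; vanishes at y ∈ {3}. (-1, 3): f_x = -20 ≠ 0.
  x = 0: f_y(0, y) = 3*y**2 - 20*y + 33; vanishes at y ∈ {3}. (0, 3): f_x = -4 ≠ 0.
  x = 1: f_y(1, y) = 3*y**2 - 16*y + 21; vanishes at y ∈ {3}. (1, 3): f_x = 0, f = 0 — SINGULAR.
  x = 2: f_y(2, y) = 3*y**2 - 12*y + 9; vanishes at y ∈ {1, 3}. (2, 1): f_x = 0 but f = 1 ≠ 0; (2, 3): f_x = -8 ≠ 0.
  x = 3: f_y(3, y) = 3*y**2 - 8*y - 3; vanishes at y ∈ {3}. (3, 3): f_x = -28 ≠ 0.
  x = 4: f_y(4, y) = 3*y**2 - 4*y - 15; vanishes at y ∈ {3}. (4, 3): f_x = -60 ≠ 0.
Only singular point on the grid: (1, 3).
Classify: substitute x = 1 + u, y = 3 + v and expand: f = -2*u**3 - u**2 + 2*u*v**2 + v**3 + v**2.
No constant or linear terms (consistent with a singular point). Quadratic part: -u**2 + v**2. Cubic part: -2*u**3 + 2*u*v**2 + v**3.
The quadratic part v**2 - u**2 = (v − u)(v + u) splits into two distinct linear factors, so there are two distinct tangent lines y − 3 = ±(x − 1) — this is a node (ordinary double point).
Classification: node.


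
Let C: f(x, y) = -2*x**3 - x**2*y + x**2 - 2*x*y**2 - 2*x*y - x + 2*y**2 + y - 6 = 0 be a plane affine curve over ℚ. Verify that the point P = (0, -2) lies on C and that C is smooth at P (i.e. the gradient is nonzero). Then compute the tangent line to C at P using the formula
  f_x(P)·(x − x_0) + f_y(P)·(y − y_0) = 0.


Tangent line at P: -5*x - 7*y - 14 = 0.

Step 1: f(0, -2) = 0, so P lies on C.
Step 2: partial derivatives
  f_x(x, y) = -6*x**2 - 2*x*y + 2*x - 2*y**2 - 2*y - 1, f_y(x, y) = -x**2 - 4*x*y - 2*x + 4*y + 1.
  f_x(P) = -5, f_y(P) = -7 (gradient nonzero, so P is smooth).
Step 3: tangent line at P: -5·(x − 0) + -7·(y − -2) = 0.
Expanding: -5*x - 7*y - 14 = 0.


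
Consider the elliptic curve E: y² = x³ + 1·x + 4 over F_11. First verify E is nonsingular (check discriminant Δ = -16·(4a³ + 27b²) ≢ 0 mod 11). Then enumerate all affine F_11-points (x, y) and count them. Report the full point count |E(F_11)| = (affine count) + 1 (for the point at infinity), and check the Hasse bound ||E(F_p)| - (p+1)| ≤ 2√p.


Affine points = {(0, 2), (0, 9), (2, 5), (2, 6), (3, 1), (3, 10), (9, 4), (9, 7)}; affine count = 8; |E(F_11)| = 9.

Discriminant check: Δ ∝ 4a³ + 27b² = 4·1³ + 27·4² = 4·1 + 27·16 ≡ 7 (mod 11). Nonzero ⇒ E is nonsingular.
For each x ∈ F_11, compute rhs = x³ + 1·x + 4 mod 11, then count y ∈ F_11 with y² ≡ rhs.
  x = 0: rhs = 4, matching y values: 2, 9 (2 points).
  x = 1: rhs = 6, matching y values: none (0 points).
  x = 2: rhs = 3, matching y values: 5, 6 (2 points).
  x = 3: rhs = 1, matching y values: 1, 10 (2 points).
  x = 4: rhs = 6, matching y values: none (0 points).
  x = 5: rhs = 2, matching y values: none (0 points).
  x = 6: rhs = 6, matching y values: none (0 points).
  x = 7: rhs = 2, matching y values: none (0 points).
  x = 8: rhs = 7, matching y values: none (0 points).
  x = 9: rhs = 5, matching y values: 4, 7 (2 points).
  x = 10: rhs = 2, matching y values: none (0 points).
Total affine count: 8.
Full point count |E(F_11)| = 8 + 1 = 9.
Hasse bound: |9 − (11+1)| = |-3| = 3 ≤ 2√11 ≈ 6.6332 ✓.


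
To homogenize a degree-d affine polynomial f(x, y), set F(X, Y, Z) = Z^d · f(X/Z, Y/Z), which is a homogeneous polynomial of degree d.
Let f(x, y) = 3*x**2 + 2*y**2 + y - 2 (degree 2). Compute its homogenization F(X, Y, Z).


F(X, Y, Z) = 3*X**2 + 2*Y**2 + Y*Z - 2*Z**2

deg(f) = 2.
Substitute x = X/Z, y = Y/Z into f, then multiply by Z^2.
  monomial 3·x^2·y^0 ↦ 3·X^2·Y^0·Z^0.
  monomial 2·x^0·y^2 ↦ 2·X^0·Y^2·Z^0.
  monomial 1·x^0·y^1 ↦ 1·X^0·Y^1·Z^1.
  monomial -2·x^0·y^0 ↦ -2·X^0·Y^0·Z^2.
Collecting: F(X, Y, Z) = 3*X**2 + 2*Y**2 + Y*Z - 2*Z**2.


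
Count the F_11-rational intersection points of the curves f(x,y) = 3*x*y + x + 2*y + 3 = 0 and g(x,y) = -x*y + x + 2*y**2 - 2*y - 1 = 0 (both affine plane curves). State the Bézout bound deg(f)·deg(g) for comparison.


Common zeros: ∅; count = 0; Bézout bound = 4.

deg(f) = 2, deg(g) = 2, so Bézout bound = 4.
Scan x ∈ F_11. For each x, list the y ∈ F_11 with f(x, y) ≡ 0 and those with g(x, y) ≡ 0 (mod 11); the common zeros in that column are the intersection.
  x = 0: f ≡ 0 at y ∈ {4}; g ≡ 0 at y ∈ {3, 9}; common: ∅.
  x = 1: f ≡ 0 at y ∈ {8}; g ≡ 0 at y ∈ {0, 7}; common: ∅.
  x = 2: f ≡ 0 at y ∈ {9}; g ≡ 0 at y ∈ ∅; common: ∅.
  x = 3: f ≡ 0 at y ∈ ∅; g ≡ 0 at y ∈ {2, 6}; common: ∅.
  x = 4: f ≡ 0 at y ∈ {5}; g ≡ 0 at y ∈ {4, 10}; common: ∅.
  x = 5: f ≡ 0 at y ∈ {6}; g ≡ 0 at y ∈ ∅; common: ∅.
  x = 6: f ≡ 0 at y ∈ {10}; g ≡ 0 at y ∈ ∅; common: ∅.
  x = 7: f ≡ 0 at y ∈ {1}; g ≡ 0 at y ∈ {5}; common: ∅.
  x = 8: f ≡ 0 at y ∈ {0}; g ≡ 0 at y ∈ {8}; common: ∅.
  x = 9: f ≡ 0 at y ∈ {3}; g ≡ 0 at y ∈ ∅; common: ∅.
  x = 10: f ≡ 0 at y ∈ {2}; g ≡ 0 at y ∈ ∅; common: ∅.
Collecting: common zeros = ∅, so the count is 0.
Comparison with the Bézout bound: 0 ≤ 4 = deg(f)·deg(g), as expected for curves with no common component (the affine F_11-count falls short of the bound because intersections may lie at infinity, over extension fields, or carry multiplicity).


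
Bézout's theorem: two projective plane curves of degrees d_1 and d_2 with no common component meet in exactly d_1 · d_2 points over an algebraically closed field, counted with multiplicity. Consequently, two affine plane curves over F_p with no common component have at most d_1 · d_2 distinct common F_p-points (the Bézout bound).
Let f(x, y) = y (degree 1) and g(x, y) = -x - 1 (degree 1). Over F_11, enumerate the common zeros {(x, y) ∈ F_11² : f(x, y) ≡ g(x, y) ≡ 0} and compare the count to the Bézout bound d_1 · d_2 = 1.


Common zeros: {(10, 0)}; count = 1; Bézout bound = 1.

deg(f) = 1, deg(g) = 1, so Bézout bound = 1.
Scan x ∈ F_11. For each x, list the y ∈ F_11 with f(x, y) ≡ 0 and those with g(x, y) ≡ 0 (mod 11); the common zeros in that column are the intersection.
  x = 0: f ≡ 0 at y ∈ {0}; g ≡ 0 at y ∈ ∅; common: ∅.
  x = 1: f ≡ 0 at y ∈ {0}; g ≡ 0 at y ∈ ∅; common: ∅.
  x = 2: f ≡ 0 at y ∈ {0}; g ≡ 0 at y ∈ ∅; common: ∅.
  x = 3: f ≡ 0 at y ∈ {0}; g ≡ 0 at y ∈ ∅; common: ∅.
  x = 4: f ≡ 0 at y ∈ {0}; g ≡ 0 at y ∈ ∅; common: ∅.
  x = 5: f ≡ 0 at y ∈ {0}; g ≡ 0 at y ∈ ∅; common: ∅.
  x = 6: f ≡ 0 at y ∈ {0}; g ≡ 0 at y ∈ ∅; common: ∅.
  x = 7: f ≡ 0 at y ∈ {0}; g ≡ 0 at y ∈ ∅; common: ∅.
  x = 8: f ≡ 0 at y ∈ {0}; g ≡ 0 at y ∈ ∅; common: ∅.
  x = 9: f ≡ 0 at y ∈ {0}; g ≡ 0 at y ∈ ∅; common: ∅.
  x = 10: f ≡ 0 at y ∈ {0}; g ≡ 0 at y ∈ {0, 1, 2, 3, 4, 5, 6, 7, 8, 9, 10}; common: {0}.
Collecting: common zeros = {(10, 0)}, so the count is 1.
Comparison with the Bézout bound: 1 ≤ 1 = deg(f)·deg(g), as expected for curves with no common component (the bound is attained).


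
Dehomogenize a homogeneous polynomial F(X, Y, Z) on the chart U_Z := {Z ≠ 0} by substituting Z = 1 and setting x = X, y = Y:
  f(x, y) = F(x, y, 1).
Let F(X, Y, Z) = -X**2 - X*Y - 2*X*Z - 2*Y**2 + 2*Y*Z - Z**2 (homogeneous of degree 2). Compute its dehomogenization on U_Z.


f(x, y) = -x**2 - x*y - 2*x - 2*y**2 + 2*y - 1

On U_Z we set Z = 1. Each monomial c·X^i·Y^j·Z^k in F becomes c·x^i·y^j·1^k = c·x^i·y^j.
Substituting Z = 1: F(X, Y, 1) = -x**2 - x*y - 2*x - 2*y**2 + 2*y - 1.
Note: deg(f) ≤ deg(F) = 2; strict inequality happens when F is divisible by Z (lost terms).


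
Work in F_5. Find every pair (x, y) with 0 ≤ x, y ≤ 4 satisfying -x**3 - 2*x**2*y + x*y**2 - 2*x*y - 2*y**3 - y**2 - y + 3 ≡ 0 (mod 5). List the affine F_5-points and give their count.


Affine F_5-points: {(0, 4), (1, 1), (2, 0), (3, 3), (3, 4), (4, 4)}; count = 6.

For each of the 25 pairs (x, y) ∈ F_5², evaluate f(x, y) mod 5. Record the zeros.
  x = 0: [0↦3, 1↦4, 2↦1, 3↦2, 4↦0]  zeros at y ∈ {4}
  x = 1: [0↦2, 1↦0, 2↦1, 3↦3, 4↦4]  zeros at y ∈ {1}
  x = 2: [0↦0, 1↦1, 2↦2, 3↦1, 4↦1]  zeros at y ∈ {0}
  x = 3: [0↦1, 1↦1, 2↦3, 3↦0, 4↦0]  zeros at y ∈ {3, 4}
  x = 4: [0↦4, 1↦4, 2↦3, 3↦4, 4↦0]  zeros at y ∈ {4}
Collecting zeros: affine points = {(0, 4), (1, 1), (2, 0), (3, 3), (3, 4), (4, 4)}.
Total count |C(F_5)_aff| = 6.


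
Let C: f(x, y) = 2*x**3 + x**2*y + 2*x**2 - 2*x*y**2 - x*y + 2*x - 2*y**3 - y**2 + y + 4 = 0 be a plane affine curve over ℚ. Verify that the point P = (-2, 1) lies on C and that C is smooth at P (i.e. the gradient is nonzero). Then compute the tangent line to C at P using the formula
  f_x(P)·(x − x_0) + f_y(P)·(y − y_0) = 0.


Tangent line at P: 11*x + 7*y + 15 = 0.

Step 1: f(-2, 1) = 0, so P lies on C.
Step 2: partial derivatives
  f_x(x, y) = 6*x**2 + 2*x*y + 4*x - 2*y**2 - y + 2, f_y(x, y) = x**2 - 4*x*y - x - 6*y**2 - 2*y + 1.
  f_x(P) = 11, f_y(P) = 7 (gradient nonzero, so P is smooth).
Step 3: tangent line at P: 11·(x − -2) + 7·(y − 1) = 0.
Expanding: 11*x + 7*y + 15 = 0.


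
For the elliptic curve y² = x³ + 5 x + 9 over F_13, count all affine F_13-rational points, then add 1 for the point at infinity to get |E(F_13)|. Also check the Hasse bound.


Affine points = {(0, 3), (0, 10), (2, 1), (2, 12), (3, 5), (3, 8), (5, 4), (5, 9), (7, 6), (7, 7), (9, 4), (9, 9), (11, 2), (11, 11), (12, 4), (12, 9)}; affine count = 16; |E(F_13)| = 17.

Discriminant check: Δ ∝ 4a³ + 27b² = 4·5³ + 27·9² = 4·125 + 27·81 ≡ 9 (mod 13). Nonzero ⇒ E is nonsingular.
For each x ∈ F_13, compute rhs = x³ + 5·x + 9 mod 13, then count y ∈ F_13 with y² ≡ rhs.
  x = 0: rhs = 9, matching y values: 3, 10 (2 points).
  x = 1: rhs = 2, matching y values: none (0 points).
  x = 2: rhs = 1, matching y values: 1, 12 (2 points).
  x = 3: rhs = 12, matching y values: 5, 8 (2 points).
  x = 4: rhs = 2, matching y values: none (0 points).
  x = 5: rhs = 3, matching y values: 4, 9 (2 points).
  x = 6: rhs = 8, matching y values: none (0 points).
  x = 7: rhs = 10, matching y values: 6, 7 (2 points).
  x = 8: rhs = 2, matching y values: none (0 points).
  x = 9: rhs = 3, matching y values: 4, 9 (2 points).
  x = 10: rhs = 6, matching y values: none (0 points).
  x = 11: rhs = 4, matching y values: 2, 11 (2 points).
  x = 12: rhs = 3, matching y values: 4, 9 (2 points).
Total affine count: 16.
Full point count |E(F_13)| = 16 + 1 = 17.
Hasse bound: |17 − (13+1)| = |3| = 3 ≤ 2√13 ≈ 7.2111 ✓.


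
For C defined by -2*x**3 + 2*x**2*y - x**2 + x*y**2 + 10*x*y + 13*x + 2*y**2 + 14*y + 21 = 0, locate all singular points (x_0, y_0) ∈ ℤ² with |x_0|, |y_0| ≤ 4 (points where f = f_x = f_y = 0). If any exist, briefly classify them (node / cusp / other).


Singular points: {(-1, -3)}; classification: node.

Compute partial derivatives:
  f_x = -6*x**2 + 4*x*y - 2*x + y**2 + 10*y + 13.
  f_y = 2*x**2 + 2*x*y + 10*x + 4*y + 14.
Scan x_0 ∈ {−4, ..., 4}. For each x_0, f_y(x_0, y) is a polynomial in y; find its integer roots y ∈ {−4, ..., 4}, then test f_x and f at those candidates.
  x = -4: f_y(-4, y) = 6 - 4*y; no integer root y with |y| ≤ 4.
  x = -3: f_y(-3, y) = 2 - 2*y; vanishes at y ∈ {1}. (-3, 1): f_x = -36 ≠ 0.
  x = -2: f_y(-2, y) = 2; no integer root y with |y| ≤ 4.
  x = -1: f_y(-1, y) = 2*y + 6; vanishes at y ∈ {-3}. (-1, -3): f_x = 0, f = 0 — SINGULAR.
  x = 0: f_y(0, y) = 4*y + 14; no integer root y with |y| ≤ 4.
  x = 1: f_y(1, y) = 6*y + 26; no integer root y with |y| ≤ 4.
  x = 2: f_y(2, y) = 8*y + 42; no integer root y with |y| ≤ 4.
  x = 3: f_y(3, y) = 10*y + 62; no integer root y with |y| ≤ 4.
  x = 4: f_y(4, y) = 12*y + 86; no integer root y with |y| ≤ 4.
Only singular point on the grid: (-1, -3).
Classify: substitute x = -1 + u, y = -3 + v and expand: f = -2*u**3 + 2*u**2*v - u**2 + u*v**2 + v**2.
No constant or linear terms (consistent with a singular point). Quadratic part: -u**2 + v**2. Cubic part: -2*u**3 + 2*u**2*v + u*v**2.
The quadratic part v**2 - u**2 = (v − u)(v + u) splits into two distinct linear factors, so there are two distinct tangent lines y − -3 = ±(x − -1) — this is a node (ordinary double point).
Classification: node.
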